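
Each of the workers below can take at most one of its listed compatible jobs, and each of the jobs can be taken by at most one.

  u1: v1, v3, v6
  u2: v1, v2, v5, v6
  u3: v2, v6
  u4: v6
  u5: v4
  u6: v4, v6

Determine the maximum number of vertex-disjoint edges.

Unit-capacity flow: source→left, listed edges, right→sink; max matching = max flow.
Augmenting path u1→v1 (+1); matched 1.
Augmenting path u2→v2 (+1); matched 2.
Augmenting path u3→v6 (+1); matched 3.
Augmenting path u5→v4 (+1); matched 4.
Augmenting path u4→v6→u3→v2→u2→v5 (+1); matched 5.
No augmenting path remains; maximum matching = 5.
König certificate: {u1, u2, u3, v4, v6} is a vertex cover of size 5 (every listed pair touches it), so no matching can be larger.

5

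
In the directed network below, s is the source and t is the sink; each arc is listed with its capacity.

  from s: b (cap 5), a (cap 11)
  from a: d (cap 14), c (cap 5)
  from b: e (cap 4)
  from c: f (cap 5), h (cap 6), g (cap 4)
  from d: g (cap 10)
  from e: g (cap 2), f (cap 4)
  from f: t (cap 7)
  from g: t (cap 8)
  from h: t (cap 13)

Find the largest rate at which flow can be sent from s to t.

15

Augment s→a→c→f→t: bottleneck 5, flow now 5.
Augment s→a→d→g→t: bottleneck 6, flow now 11.
Augment s→b→e→f→t: bottleneck 2, flow now 13.
Augment s→b→e→g→t: bottleneck 2, flow now 15.
No augmenting path remains; maximum flow = 15.
In the residual graph, reachable from s: {s, b}.
Min-cut edges: s→a (11), b→e (4); capacity 11 + 4 = 15.
This cut is saturated, so no flow can exceed 15.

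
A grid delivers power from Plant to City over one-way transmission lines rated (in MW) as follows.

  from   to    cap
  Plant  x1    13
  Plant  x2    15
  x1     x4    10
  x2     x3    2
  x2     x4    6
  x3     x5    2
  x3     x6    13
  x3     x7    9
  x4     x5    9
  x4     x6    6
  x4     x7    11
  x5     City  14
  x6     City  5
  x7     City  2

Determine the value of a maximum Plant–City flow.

18

Augment Plant→x1→x4→x5→City: bottleneck 9, flow now 9.
Augment Plant→x1→x4→x6→City: bottleneck 1, flow now 10.
Augment Plant→x2→x3→x5→City: bottleneck 2, flow now 12.
Augment Plant→x2→x4→x6→City: bottleneck 4, flow now 16.
Augment Plant→x2→x4→x7→City: bottleneck 2, flow now 18.
No augmenting path remains; maximum flow = 18.
In the residual graph, reachable from Plant: {Plant, x1, x2}.
Min-cut edges: x1→x4 (10), x2→x3 (2), x2→x4 (6); capacity 10 + 2 + 6 = 18.
This cut is saturated, so no flow can exceed 18.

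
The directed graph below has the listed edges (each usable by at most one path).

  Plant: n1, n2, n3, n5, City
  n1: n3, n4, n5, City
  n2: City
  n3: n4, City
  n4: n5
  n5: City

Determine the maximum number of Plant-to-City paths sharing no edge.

Assign every edge capacity 1; by Menger, the answer equals the max flow.
Path Plant→City (+1); total 1.
Path Plant→n1→City (+1); total 2.
Path Plant→n2→City (+1); total 3.
Path Plant→n3→City (+1); total 4.
Path Plant→n5→City (+1); total 5.
No residual Plant→City path; max flow = 5.
Certifying cut of size 5: {Plant→City, Plant→n1, Plant→n2, Plant→n3, Plant→n5}.

5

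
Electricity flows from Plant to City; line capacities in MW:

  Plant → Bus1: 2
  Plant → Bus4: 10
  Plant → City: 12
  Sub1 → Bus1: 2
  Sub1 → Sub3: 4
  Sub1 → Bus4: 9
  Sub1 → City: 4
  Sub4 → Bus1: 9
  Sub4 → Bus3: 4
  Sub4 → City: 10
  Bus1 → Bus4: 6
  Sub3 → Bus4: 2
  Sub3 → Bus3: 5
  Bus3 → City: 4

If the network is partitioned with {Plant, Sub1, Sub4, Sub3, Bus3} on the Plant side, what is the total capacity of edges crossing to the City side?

64

Edges leaving {Plant, Sub1, Sub4, Sub3, Bus3}: Plant→Bus1 (2), Plant→Bus4 (10), Plant→City (12), Sub1→Bus1 (2), Sub1→Bus4 (9), Sub1→City (4), Sub4→Bus1 (9), Sub4→City (10), Sub3→Bus4 (2), Bus3→City (4).
Cut capacity = 2 + 10 + 12 + 2 + 9 + 4 + 9 + 10 + 2 + 4 = 64.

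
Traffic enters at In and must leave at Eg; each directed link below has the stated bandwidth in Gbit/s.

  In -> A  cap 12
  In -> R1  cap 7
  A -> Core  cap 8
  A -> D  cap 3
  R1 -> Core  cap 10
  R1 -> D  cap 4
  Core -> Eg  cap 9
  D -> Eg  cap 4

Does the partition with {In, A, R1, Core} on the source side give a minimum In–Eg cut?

Given cut capacity: 3 + 4 + 9 = 16.
Augment In→A→Core→Eg: bottleneck 8, flow now 8.
Augment In→A→D→Eg: bottleneck 3, flow now 11.
Augment In→R1→Core→Eg: bottleneck 1, flow now 12.
Augment In→R1→D→Eg: bottleneck 1, flow now 13.
No augmenting path remains; maximum flow = 13.
In the residual graph, reachable from In: {In, A, R1, Core, D}.
Min-cut edges: Core→Eg (9), D→Eg (4); capacity 9 + 4 = 13.
Cut capacity 16 exceeds the max flow 13, so it is not minimum.

No — its capacity is 16, but the minimum cut has capacity 13.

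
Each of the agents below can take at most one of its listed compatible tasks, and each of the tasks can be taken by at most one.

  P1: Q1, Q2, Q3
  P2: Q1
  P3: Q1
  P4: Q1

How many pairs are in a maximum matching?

2

Unit-capacity flow: source→left, listed edges, right→sink; max matching = max flow.
Augmenting path P1→Q1 (+1); matched 1.
Augmenting path P2→Q1→P1→Q2 (+1); matched 2.
No augmenting path remains; maximum matching = 2.
König certificate: {P1, Q1} is a vertex cover of size 2 (every listed pair touches it), so no matching can be larger.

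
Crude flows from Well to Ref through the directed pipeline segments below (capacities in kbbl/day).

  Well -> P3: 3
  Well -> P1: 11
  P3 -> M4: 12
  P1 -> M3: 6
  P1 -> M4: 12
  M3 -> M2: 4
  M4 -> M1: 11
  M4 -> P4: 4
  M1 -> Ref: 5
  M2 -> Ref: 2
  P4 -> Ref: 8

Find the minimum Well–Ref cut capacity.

Augment Well→P3→M4→M1→Ref: bottleneck 3, flow now 3.
Augment Well→P1→M3→M2→Ref: bottleneck 2, flow now 5.
Augment Well→P1→M4→M1→Ref: bottleneck 2, flow now 7.
Augment Well→P1→M4→P4→Ref: bottleneck 4, flow now 11.
No augmenting path remains; maximum flow = 11.
By max-flow min-cut, the minimum cut capacity equals the max flow.
In the residual graph, reachable from Well: {Well, P3, P1, M3, M4, M1, M2}.
Min-cut edges: M4→P4 (4), M1→Ref (5), M2→Ref (2); capacity 4 + 5 + 2 = 11.

11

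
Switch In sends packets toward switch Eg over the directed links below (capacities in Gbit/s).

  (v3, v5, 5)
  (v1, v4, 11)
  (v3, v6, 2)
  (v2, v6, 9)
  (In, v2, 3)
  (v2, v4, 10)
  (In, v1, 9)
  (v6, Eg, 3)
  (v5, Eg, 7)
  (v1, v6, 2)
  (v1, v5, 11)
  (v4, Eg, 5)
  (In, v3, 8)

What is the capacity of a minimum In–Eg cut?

Augment In→v1→v4→Eg: bottleneck 5, flow now 5.
Augment In→v1→v5→Eg: bottleneck 4, flow now 9.
Augment In→v2→v6→Eg: bottleneck 3, flow now 12.
Augment In→v3→v5→Eg: bottleneck 3, flow now 15.
No augmenting path remains; maximum flow = 15.
By max-flow min-cut, the minimum cut capacity equals the max flow.
In the residual graph, reachable from In: {In, v1, v2, v3, v4, v5, v6}.
Min-cut edges: v4→Eg (5), v5→Eg (7), v6→Eg (3); capacity 5 + 7 + 3 = 15.

15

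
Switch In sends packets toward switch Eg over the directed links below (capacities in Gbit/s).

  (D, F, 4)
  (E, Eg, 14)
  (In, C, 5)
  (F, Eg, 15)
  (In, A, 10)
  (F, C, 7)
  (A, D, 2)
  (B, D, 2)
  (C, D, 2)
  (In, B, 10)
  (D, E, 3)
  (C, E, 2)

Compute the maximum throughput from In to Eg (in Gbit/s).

8

Augment In→C→E→Eg: bottleneck 2, flow now 2.
Augment In→A→D→E→Eg: bottleneck 2, flow now 4.
Augment In→B→D→E→Eg: bottleneck 1, flow now 5.
Augment In→B→D→F→Eg: bottleneck 1, flow now 6.
Augment In→C→D→F→Eg: bottleneck 2, flow now 8.
No augmenting path remains; maximum flow = 8.
In the residual graph, reachable from In: {In, A, B, C}.
Min-cut edges: A→D (2), B→D (2), C→D (2), C→E (2); capacity 2 + 2 + 2 + 2 = 8.
This cut is saturated, so no flow can exceed 8.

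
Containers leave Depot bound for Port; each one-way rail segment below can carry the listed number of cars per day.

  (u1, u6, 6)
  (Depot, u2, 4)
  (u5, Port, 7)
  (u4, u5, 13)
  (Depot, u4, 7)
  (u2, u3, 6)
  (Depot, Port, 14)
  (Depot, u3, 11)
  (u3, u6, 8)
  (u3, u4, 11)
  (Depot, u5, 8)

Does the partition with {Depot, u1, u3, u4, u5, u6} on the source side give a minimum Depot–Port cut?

Given cut capacity: 4 + 14 + 7 = 25.
Augment Depot→Port: bottleneck 14, flow now 14.
Augment Depot→u5→Port: bottleneck 7, flow now 21.
No augmenting path remains; maximum flow = 21.
In the residual graph, reachable from Depot: {Depot, u2, u3, u4, u5, u6}.
Min-cut edges: Depot→Port (14), u5→Port (7); capacity 14 + 7 = 21.
Cut capacity 25 exceeds the max flow 21, so it is not minimum.

No — its capacity is 25, but the minimum cut has capacity 21.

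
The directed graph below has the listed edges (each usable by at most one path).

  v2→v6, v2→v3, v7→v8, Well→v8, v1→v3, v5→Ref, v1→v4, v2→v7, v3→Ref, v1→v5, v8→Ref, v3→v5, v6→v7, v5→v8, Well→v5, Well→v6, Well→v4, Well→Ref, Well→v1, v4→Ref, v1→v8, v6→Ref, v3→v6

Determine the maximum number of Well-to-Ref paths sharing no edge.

Assign every edge capacity 1; by Menger, the answer equals the max flow.
Path Well→Ref (+1); total 1.
Path Well→v4→Ref (+1); total 2.
Path Well→v5→Ref (+1); total 3.
Path Well→v6→Ref (+1); total 4.
Path Well→v8→Ref (+1); total 5.
Path Well→v1→v3→Ref (+1); total 6.
No residual Well→Ref path; max flow = 6.
Certifying cut of size 6: {Well→Ref, Well→v1, Well→v4, Well→v5, Well→v6, Well→v8}.

6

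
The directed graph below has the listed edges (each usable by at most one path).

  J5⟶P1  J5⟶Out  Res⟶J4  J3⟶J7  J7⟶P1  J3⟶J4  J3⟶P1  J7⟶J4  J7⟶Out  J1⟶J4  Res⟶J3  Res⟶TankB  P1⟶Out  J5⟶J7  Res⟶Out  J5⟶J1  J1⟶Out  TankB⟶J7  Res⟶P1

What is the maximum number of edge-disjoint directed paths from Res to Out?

3

Assign every edge capacity 1; by Menger, the answer equals the max flow.
Path Res→Out (+1); total 1.
Path Res→P1→Out (+1); total 2.
Path Res→J3→J7→Out (+1); total 3.
No residual Res→Out path; max flow = 3.
Certifying cut of size 3: {J7→Out, P1→Out, Res→Out}.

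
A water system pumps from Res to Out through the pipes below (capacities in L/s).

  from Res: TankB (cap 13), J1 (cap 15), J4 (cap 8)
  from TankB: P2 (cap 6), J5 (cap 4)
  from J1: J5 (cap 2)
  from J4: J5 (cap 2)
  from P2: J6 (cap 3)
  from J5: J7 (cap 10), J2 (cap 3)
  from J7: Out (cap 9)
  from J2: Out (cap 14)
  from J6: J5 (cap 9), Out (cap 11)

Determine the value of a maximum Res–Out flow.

Augment Res→TankB→P2→J6→Out: bottleneck 3, flow now 3.
Augment Res→TankB→J5→J7→Out: bottleneck 4, flow now 7.
Augment Res→J1→J5→J7→Out: bottleneck 2, flow now 9.
Augment Res→J4→J5→J7→Out: bottleneck 2, flow now 11.
No augmenting path remains; maximum flow = 11.
In the residual graph, reachable from Res: {Res, TankB, J1, J4, P2}.
Min-cut edges: TankB→J5 (4), J1→J5 (2), J4→J5 (2), P2→J6 (3); capacity 4 + 2 + 2 + 3 = 11.
This cut is saturated, so no flow can exceed 11.

11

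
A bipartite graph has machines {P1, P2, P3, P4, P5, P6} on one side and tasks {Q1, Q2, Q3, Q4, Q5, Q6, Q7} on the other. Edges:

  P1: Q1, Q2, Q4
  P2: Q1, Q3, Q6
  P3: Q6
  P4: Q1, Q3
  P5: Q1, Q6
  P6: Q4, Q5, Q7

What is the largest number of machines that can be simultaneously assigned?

Unit-capacity flow: source→left, listed edges, right→sink; max matching = max flow.
Augmenting path P1→Q1 (+1); matched 1.
Augmenting path P2→Q3 (+1); matched 2.
Augmenting path P3→Q6 (+1); matched 3.
Augmenting path P6→Q4 (+1); matched 4.
Augmenting path P4→Q1→P1→Q2 (+1); matched 5.
No augmenting path remains; maximum matching = 5.
König certificate: {P1, P6, Q1, Q3, Q6} is a vertex cover of size 5 (every listed pair touches it), so no matching can be larger.

5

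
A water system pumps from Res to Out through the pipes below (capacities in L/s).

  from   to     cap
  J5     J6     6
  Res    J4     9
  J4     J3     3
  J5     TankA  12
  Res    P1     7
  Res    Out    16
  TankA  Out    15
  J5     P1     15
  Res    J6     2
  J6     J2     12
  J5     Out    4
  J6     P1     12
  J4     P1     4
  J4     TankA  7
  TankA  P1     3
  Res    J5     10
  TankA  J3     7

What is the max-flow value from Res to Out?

Augment Res→Out: bottleneck 16, flow now 16.
Augment Res→J5→Out: bottleneck 4, flow now 20.
Augment Res→J5→TankA→Out: bottleneck 6, flow now 26.
Augment Res→J4→TankA→Out: bottleneck 7, flow now 33.
No augmenting path remains; maximum flow = 33.
In the residual graph, reachable from Res: {Res, J6, J2, J4, P1, J3}.
Min-cut edges: Res→J5 (10), Res→Out (16), J4→TankA (7); capacity 10 + 16 + 7 = 33.
This cut is saturated, so no flow can exceed 33.

33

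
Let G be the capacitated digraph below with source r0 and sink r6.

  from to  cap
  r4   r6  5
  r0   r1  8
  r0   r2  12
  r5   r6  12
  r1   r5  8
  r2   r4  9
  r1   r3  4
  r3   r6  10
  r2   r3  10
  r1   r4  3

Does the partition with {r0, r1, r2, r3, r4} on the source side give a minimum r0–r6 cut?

No — its capacity is 23, but the minimum cut has capacity 20.

Given cut capacity: 8 + 10 + 5 = 23.
Augment r0→r1→r3→r6: bottleneck 4, flow now 4.
Augment r0→r1→r4→r6: bottleneck 3, flow now 7.
Augment r0→r1→r5→r6: bottleneck 1, flow now 8.
Augment r0→r2→r3→r6: bottleneck 6, flow now 14.
Augment r0→r2→r4→r6: bottleneck 2, flow now 16.
Augment r0→r2→r3→r1→r5→r6: bottleneck 4, flow now 20. (uses reverse residual edge)
No augmenting path remains; maximum flow = 20.
In the residual graph, reachable from r0: {r0}.
Min-cut edges: r0→r1 (8), r0→r2 (12); capacity 8 + 12 = 20.
Cut capacity 23 exceeds the max flow 20, so it is not minimum.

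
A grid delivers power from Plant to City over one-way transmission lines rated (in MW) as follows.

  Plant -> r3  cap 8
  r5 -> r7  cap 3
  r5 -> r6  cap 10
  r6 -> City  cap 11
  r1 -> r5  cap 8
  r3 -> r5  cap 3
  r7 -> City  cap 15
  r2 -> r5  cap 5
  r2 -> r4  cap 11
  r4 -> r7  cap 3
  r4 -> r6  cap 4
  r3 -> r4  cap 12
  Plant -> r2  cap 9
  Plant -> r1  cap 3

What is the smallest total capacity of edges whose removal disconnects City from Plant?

Augment Plant→r1→r5→r6→City: bottleneck 3, flow now 3.
Augment Plant→r2→r4→r6→City: bottleneck 4, flow now 7.
Augment Plant→r2→r4→r7→City: bottleneck 3, flow now 10.
Augment Plant→r2→r5→r6→City: bottleneck 2, flow now 12.
Augment Plant→r3→r5→r6→City: bottleneck 2, flow now 14.
Augment Plant→r3→r5→r7→City: bottleneck 1, flow now 15.
Augment Plant→r3→r4→r2→r5→r7→City: bottleneck 2, flow now 17. (uses reverse residual edge)
No augmenting path remains; maximum flow = 17.
By max-flow min-cut, the minimum cut capacity equals the max flow.
In the residual graph, reachable from Plant: {Plant, r1, r2, r3, r4, r5, r6}.
Min-cut edges: r4→r7 (3), r5→r7 (3), r6→City (11); capacity 3 + 3 + 11 = 17.

17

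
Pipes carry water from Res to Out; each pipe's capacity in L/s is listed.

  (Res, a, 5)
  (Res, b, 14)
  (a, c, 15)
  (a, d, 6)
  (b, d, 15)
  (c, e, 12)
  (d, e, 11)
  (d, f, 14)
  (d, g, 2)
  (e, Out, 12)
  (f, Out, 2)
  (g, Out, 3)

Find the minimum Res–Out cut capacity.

16

Augment Res→a→c→e→Out: bottleneck 5, flow now 5.
Augment Res→b→d→e→Out: bottleneck 7, flow now 12.
Augment Res→b→d→f→Out: bottleneck 2, flow now 14.
Augment Res→b→d→g→Out: bottleneck 2, flow now 16.
No augmenting path remains; maximum flow = 16.
By max-flow min-cut, the minimum cut capacity equals the max flow.
In the residual graph, reachable from Res: {Res, a, b, c, d, e, f}.
Min-cut edges: d→g (2), e→Out (12), f→Out (2); capacity 2 + 12 + 2 = 16.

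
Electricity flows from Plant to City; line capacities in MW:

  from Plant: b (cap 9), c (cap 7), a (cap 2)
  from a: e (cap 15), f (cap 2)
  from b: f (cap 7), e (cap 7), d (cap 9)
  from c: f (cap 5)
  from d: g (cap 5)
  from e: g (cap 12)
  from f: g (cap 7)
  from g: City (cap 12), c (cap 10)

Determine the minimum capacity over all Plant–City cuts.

12

Augment Plant→a→e→g→City: bottleneck 2, flow now 2.
Augment Plant→b→d→g→City: bottleneck 5, flow now 7.
Augment Plant→b→e→g→City: bottleneck 4, flow now 11.
Augment Plant→c→f→g→City: bottleneck 1, flow now 12.
No augmenting path remains; maximum flow = 12.
By max-flow min-cut, the minimum cut capacity equals the max flow.
In the residual graph, reachable from Plant: {Plant, a, b, c, d, e, f, g}.
Min-cut edges: g→City (12); capacity 12 = 12.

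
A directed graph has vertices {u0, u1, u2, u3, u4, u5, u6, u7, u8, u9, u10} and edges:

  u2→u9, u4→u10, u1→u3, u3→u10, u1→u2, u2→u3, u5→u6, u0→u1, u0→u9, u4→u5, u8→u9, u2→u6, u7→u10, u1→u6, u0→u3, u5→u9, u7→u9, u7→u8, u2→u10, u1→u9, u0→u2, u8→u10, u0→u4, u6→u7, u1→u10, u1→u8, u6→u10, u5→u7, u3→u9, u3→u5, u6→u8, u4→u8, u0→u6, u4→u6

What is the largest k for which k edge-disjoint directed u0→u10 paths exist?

5

Assign every edge capacity 1; by Menger, the answer equals the max flow.
Path u0→u1→u10 (+1); total 1.
Path u0→u2→u10 (+1); total 2.
Path u0→u3→u10 (+1); total 3.
Path u0→u4→u10 (+1); total 4.
Path u0→u6→u10 (+1); total 5.
No residual u0→u10 path; max flow = 5.
Certifying cut of size 5: {u0→u1, u0→u2, u0→u3, u0→u4, u0→u6}.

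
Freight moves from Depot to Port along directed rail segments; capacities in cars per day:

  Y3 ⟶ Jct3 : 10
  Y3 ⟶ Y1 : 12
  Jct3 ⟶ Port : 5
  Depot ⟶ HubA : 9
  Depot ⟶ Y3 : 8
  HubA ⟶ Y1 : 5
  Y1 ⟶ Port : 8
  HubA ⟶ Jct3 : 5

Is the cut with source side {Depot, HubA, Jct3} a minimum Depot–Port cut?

No — its capacity is 18, but the minimum cut has capacity 13.

Given cut capacity: 8 + 5 + 5 = 18.
Augment Depot→Y3→Y1→Port: bottleneck 8, flow now 8.
Augment Depot→HubA→Jct3→Port: bottleneck 5, flow now 13.
No augmenting path remains; maximum flow = 13.
In the residual graph, reachable from Depot: {Depot, Y3, HubA, Y1, Jct3}.
Min-cut edges: Y1→Port (8), Jct3→Port (5); capacity 8 + 5 = 13.
Cut capacity 18 exceeds the max flow 13, so it is not minimum.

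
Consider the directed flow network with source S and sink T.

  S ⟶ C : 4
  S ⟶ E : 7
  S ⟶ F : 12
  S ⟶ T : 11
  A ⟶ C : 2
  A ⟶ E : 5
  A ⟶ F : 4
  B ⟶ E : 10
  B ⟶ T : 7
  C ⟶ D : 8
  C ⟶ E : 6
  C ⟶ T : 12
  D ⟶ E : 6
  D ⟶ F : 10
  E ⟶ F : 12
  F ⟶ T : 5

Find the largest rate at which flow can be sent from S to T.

Augment S→T: bottleneck 11, flow now 11.
Augment S→C→T: bottleneck 4, flow now 15.
Augment S→F→T: bottleneck 5, flow now 20.
No augmenting path remains; maximum flow = 20.
In the residual graph, reachable from S: {S, E, F}.
Min-cut edges: S→C (4), S→T (11), F→T (5); capacity 4 + 11 + 5 = 20.
This cut is saturated, so no flow can exceed 20.

20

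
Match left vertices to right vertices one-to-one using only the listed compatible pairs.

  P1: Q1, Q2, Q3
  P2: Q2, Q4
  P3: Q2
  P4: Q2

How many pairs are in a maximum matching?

Unit-capacity flow: source→left, listed edges, right→sink; max matching = max flow.
Augmenting path P1→Q1 (+1); matched 1.
Augmenting path P2→Q2 (+1); matched 2.
Augmenting path P3→Q2→P2→Q4 (+1); matched 3.
No augmenting path remains; maximum matching = 3.
König certificate: {P1, P2, Q2} is a vertex cover of size 3 (every listed pair touches it), so no matching can be larger.

3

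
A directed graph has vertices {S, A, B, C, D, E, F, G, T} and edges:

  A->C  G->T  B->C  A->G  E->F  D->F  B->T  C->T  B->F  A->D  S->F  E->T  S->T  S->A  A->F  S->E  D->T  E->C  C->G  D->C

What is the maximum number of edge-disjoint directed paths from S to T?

Assign every edge capacity 1; by Menger, the answer equals the max flow.
Path S→T (+1); total 1.
Path S→E→T (+1); total 2.
Path S→A→C→T (+1); total 3.
No residual S→T path; max flow = 3.
Certifying cut of size 3: {S→A, S→E, S→T}.

3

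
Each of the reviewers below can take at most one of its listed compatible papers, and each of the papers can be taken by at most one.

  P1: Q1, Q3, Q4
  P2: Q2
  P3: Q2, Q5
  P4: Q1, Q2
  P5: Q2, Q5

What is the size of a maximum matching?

Unit-capacity flow: source→left, listed edges, right→sink; max matching = max flow.
Augmenting path P1→Q1 (+1); matched 1.
Augmenting path P2→Q2 (+1); matched 2.
Augmenting path P3→Q5 (+1); matched 3.
Augmenting path P4→Q1→P1→Q3 (+1); matched 4.
No augmenting path remains; maximum matching = 4.
König certificate: {P1, P4, Q2, Q5} is a vertex cover of size 4 (every listed pair touches it), so no matching can be larger.

4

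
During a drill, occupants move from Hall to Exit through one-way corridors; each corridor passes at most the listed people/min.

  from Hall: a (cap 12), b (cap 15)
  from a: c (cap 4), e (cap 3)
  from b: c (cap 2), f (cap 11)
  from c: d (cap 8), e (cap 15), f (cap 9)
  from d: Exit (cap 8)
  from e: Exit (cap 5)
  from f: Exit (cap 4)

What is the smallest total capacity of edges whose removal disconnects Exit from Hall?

Augment Hall→a→e→Exit: bottleneck 3, flow now 3.
Augment Hall→b→f→Exit: bottleneck 4, flow now 7.
Augment Hall→a→c→d→Exit: bottleneck 4, flow now 11.
Augment Hall→b→c→d→Exit: bottleneck 2, flow now 13.
No augmenting path remains; maximum flow = 13.
By max-flow min-cut, the minimum cut capacity equals the max flow.
In the residual graph, reachable from Hall: {Hall, a, b, f}.
Min-cut edges: a→c (4), a→e (3), b→c (2), f→Exit (4); capacity 4 + 3 + 2 + 4 = 13.

13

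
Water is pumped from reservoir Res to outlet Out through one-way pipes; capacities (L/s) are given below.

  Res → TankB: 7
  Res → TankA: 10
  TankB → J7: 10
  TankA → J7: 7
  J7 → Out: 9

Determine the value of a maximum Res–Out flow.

9

Augment Res→TankB→J7→Out: bottleneck 7, flow now 7.
Augment Res→TankA→J7→Out: bottleneck 2, flow now 9.
No augmenting path remains; maximum flow = 9.
In the residual graph, reachable from Res: {Res, TankB, TankA, J7}.
Min-cut edges: J7→Out (9); capacity 9 = 9.
This cut is saturated, so no flow can exceed 9.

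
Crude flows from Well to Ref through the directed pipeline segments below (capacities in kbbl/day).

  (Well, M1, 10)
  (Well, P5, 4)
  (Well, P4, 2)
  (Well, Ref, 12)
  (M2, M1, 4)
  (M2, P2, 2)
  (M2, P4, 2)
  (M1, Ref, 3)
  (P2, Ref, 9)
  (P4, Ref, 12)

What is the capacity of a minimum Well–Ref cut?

Augment Well→Ref: bottleneck 12, flow now 12.
Augment Well→M1→Ref: bottleneck 3, flow now 15.
Augment Well→P4→Ref: bottleneck 2, flow now 17.
No augmenting path remains; maximum flow = 17.
By max-flow min-cut, the minimum cut capacity equals the max flow.
In the residual graph, reachable from Well: {Well, M1, P5}.
Min-cut edges: Well→P4 (2), Well→Ref (12), M1→Ref (3); capacity 2 + 12 + 3 = 17.

17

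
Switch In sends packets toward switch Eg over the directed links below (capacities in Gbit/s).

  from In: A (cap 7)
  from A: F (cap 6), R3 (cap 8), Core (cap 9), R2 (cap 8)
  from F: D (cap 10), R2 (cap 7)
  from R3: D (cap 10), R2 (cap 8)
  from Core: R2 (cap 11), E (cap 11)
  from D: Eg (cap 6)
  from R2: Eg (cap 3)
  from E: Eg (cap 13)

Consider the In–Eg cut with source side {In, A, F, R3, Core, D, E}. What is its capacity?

53

Edges leaving {In, A, F, R3, Core, D, E}: A→R2 (8), F→R2 (7), R3→R2 (8), Core→R2 (11), D→Eg (6), E→Eg (13).
Cut capacity = 8 + 7 + 8 + 11 + 6 + 13 = 53.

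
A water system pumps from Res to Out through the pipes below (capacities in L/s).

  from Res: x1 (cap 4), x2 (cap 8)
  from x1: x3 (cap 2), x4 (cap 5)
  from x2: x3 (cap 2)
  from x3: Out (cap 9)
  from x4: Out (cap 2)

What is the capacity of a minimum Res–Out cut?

6

Augment Res→x1→x3→Out: bottleneck 2, flow now 2.
Augment Res→x1→x4→Out: bottleneck 2, flow now 4.
Augment Res→x2→x3→Out: bottleneck 2, flow now 6.
No augmenting path remains; maximum flow = 6.
By max-flow min-cut, the minimum cut capacity equals the max flow.
In the residual graph, reachable from Res: {Res, x2}.
Min-cut edges: Res→x1 (4), x2→x3 (2); capacity 4 + 2 = 6.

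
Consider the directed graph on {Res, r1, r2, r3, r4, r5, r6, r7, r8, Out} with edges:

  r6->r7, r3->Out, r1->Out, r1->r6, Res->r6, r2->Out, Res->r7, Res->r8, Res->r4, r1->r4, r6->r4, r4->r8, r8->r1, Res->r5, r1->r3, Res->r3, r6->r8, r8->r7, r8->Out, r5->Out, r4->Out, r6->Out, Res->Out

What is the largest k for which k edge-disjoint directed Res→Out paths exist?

6

Assign every edge capacity 1; by Menger, the answer equals the max flow.
Path Res→Out (+1); total 1.
Path Res→r3→Out (+1); total 2.
Path Res→r4→Out (+1); total 3.
Path Res→r5→Out (+1); total 4.
Path Res→r6→Out (+1); total 5.
Path Res→r8→Out (+1); total 6.
No residual Res→Out path; max flow = 6.
Certifying cut of size 6: {Res→Out, Res→r3, Res→r4, Res→r5, Res→r6, Res→r8}.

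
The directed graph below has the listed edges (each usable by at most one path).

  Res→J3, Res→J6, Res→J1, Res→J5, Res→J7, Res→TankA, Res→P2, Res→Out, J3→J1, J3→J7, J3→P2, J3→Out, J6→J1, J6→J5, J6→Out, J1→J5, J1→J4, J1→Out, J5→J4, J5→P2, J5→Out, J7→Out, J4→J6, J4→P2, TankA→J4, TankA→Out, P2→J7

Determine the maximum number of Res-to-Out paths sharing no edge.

7

Assign every edge capacity 1; by Menger, the answer equals the max flow.
Path Res→Out (+1); total 1.
Path Res→J3→Out (+1); total 2.
Path Res→J6→Out (+1); total 3.
Path Res→J1→Out (+1); total 4.
Path Res→J5→Out (+1); total 5.
Path Res→J7→Out (+1); total 6.
Path Res→TankA→Out (+1); total 7.
No residual Res→Out path; max flow = 7.
Certifying cut of size 7: {J7→Out, Res→J1, Res→J3, Res→J5, Res→J6, Res→Out, Res→TankA}.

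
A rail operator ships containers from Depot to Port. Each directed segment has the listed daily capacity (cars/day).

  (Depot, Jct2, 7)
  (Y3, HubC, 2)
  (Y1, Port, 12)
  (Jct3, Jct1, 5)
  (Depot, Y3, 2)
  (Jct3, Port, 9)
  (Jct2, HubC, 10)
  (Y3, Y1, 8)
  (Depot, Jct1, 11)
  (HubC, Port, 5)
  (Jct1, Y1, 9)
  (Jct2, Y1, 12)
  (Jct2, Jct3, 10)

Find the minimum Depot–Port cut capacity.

Augment Depot→Jct2→HubC→Port: bottleneck 5, flow now 5.
Augment Depot→Jct2→Y1→Port: bottleneck 2, flow now 7.
Augment Depot→Y3→Y1→Port: bottleneck 2, flow now 9.
Augment Depot→Jct1→Y1→Port: bottleneck 8, flow now 17.
Augment Depot→Jct1→Y1→Jct2→Jct3→Port: bottleneck 1, flow now 18. (uses reverse residual edge)
No augmenting path remains; maximum flow = 18.
By max-flow min-cut, the minimum cut capacity equals the max flow.
In the residual graph, reachable from Depot: {Depot, Jct1}.
Min-cut edges: Depot→Jct2 (7), Depot→Y3 (2), Jct1→Y1 (9); capacity 7 + 2 + 9 = 18.

18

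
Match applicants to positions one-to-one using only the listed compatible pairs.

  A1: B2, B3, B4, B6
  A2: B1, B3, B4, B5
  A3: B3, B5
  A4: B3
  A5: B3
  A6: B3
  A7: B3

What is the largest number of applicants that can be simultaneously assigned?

Unit-capacity flow: source→left, listed edges, right→sink; max matching = max flow.
Augmenting path A1→B2 (+1); matched 1.
Augmenting path A2→B1 (+1); matched 2.
Augmenting path A3→B3 (+1); matched 3.
Augmenting path A4→B3→A3→B5 (+1); matched 4.
No augmenting path remains; maximum matching = 4.
König certificate: {A1, A2, A3, B3} is a vertex cover of size 4 (every listed pair touches it), so no matching can be larger.

4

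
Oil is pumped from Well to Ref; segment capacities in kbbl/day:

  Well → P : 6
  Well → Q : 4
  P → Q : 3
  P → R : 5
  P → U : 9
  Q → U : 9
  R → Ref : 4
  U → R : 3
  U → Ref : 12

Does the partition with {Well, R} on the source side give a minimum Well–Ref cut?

No — its capacity is 14, but the minimum cut has capacity 10.

Given cut capacity: 6 + 4 + 4 = 14.
Augment Well→P→R→Ref: bottleneck 4, flow now 4.
Augment Well→P→U→Ref: bottleneck 2, flow now 6.
Augment Well→Q→U→Ref: bottleneck 4, flow now 10.
No augmenting path remains; maximum flow = 10.
In the residual graph, reachable from Well: {Well}.
Min-cut edges: Well→P (6), Well→Q (4); capacity 6 + 4 = 10.
Cut capacity 14 exceeds the max flow 10, so it is not minimum.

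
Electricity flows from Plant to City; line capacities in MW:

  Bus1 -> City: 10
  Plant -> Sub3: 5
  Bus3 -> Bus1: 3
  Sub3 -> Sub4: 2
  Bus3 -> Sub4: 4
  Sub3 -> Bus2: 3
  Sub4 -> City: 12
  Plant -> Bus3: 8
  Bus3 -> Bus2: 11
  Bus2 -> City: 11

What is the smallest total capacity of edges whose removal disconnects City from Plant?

13

Augment Plant→Sub3→Bus2→City: bottleneck 3, flow now 3.
Augment Plant→Sub3→Sub4→City: bottleneck 2, flow now 5.
Augment Plant→Bus3→Bus2→City: bottleneck 8, flow now 13.
No augmenting path remains; maximum flow = 13.
By max-flow min-cut, the minimum cut capacity equals the max flow.
In the residual graph, reachable from Plant: {Plant}.
Min-cut edges: Plant→Sub3 (5), Plant→Bus3 (8); capacity 5 + 8 = 13.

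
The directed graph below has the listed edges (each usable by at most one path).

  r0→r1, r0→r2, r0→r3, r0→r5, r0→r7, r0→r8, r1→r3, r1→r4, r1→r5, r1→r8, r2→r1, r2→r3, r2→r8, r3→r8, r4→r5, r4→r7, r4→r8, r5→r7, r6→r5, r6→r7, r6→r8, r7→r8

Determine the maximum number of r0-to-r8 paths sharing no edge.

Assign every edge capacity 1; by Menger, the answer equals the max flow.
Path r0→r8 (+1); total 1.
Path r0→r1→r8 (+1); total 2.
Path r0→r2→r8 (+1); total 3.
Path r0→r3→r8 (+1); total 4.
Path r0→r7→r8 (+1); total 5.
No residual r0→r8 path; max flow = 5.
Certifying cut of size 5: {r0→r1, r0→r2, r0→r3, r0→r8, r7→r8}.

5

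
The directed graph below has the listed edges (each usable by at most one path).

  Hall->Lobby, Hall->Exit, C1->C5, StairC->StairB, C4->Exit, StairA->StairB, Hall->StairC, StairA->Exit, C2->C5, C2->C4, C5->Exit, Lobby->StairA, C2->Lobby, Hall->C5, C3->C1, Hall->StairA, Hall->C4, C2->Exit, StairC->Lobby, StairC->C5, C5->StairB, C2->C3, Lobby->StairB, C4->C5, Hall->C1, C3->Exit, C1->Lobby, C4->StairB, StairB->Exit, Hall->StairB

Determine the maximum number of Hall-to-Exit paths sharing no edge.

5

Assign every edge capacity 1; by Menger, the answer equals the max flow.
Path Hall→Exit (+1); total 1.
Path Hall→C4→Exit (+1); total 2.
Path Hall→StairA→Exit (+1); total 3.
Path Hall→C5→Exit (+1); total 4.
Path Hall→StairB→Exit (+1); total 5.
No residual Hall→Exit path; max flow = 5.
Certifying cut of size 5: {C5→Exit, Hall→C4, Hall→Exit, StairA→Exit, StairB→Exit}.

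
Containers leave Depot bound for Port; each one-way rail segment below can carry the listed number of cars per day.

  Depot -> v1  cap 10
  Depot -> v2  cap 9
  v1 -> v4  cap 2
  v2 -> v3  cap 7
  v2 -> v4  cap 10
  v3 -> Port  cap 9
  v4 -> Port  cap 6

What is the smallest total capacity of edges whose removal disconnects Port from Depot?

Augment Depot→v1→v4→Port: bottleneck 2, flow now 2.
Augment Depot→v2→v3→Port: bottleneck 7, flow now 9.
Augment Depot→v2→v4→Port: bottleneck 2, flow now 11.
No augmenting path remains; maximum flow = 11.
By max-flow min-cut, the minimum cut capacity equals the max flow.
In the residual graph, reachable from Depot: {Depot, v1}.
Min-cut edges: Depot→v2 (9), v1→v4 (2); capacity 9 + 2 = 11.

11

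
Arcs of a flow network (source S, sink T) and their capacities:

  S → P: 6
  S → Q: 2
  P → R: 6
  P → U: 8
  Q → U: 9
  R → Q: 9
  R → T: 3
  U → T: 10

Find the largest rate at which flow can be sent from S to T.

Augment S→P→R→T: bottleneck 3, flow now 3.
Augment S→P→U→T: bottleneck 3, flow now 6.
Augment S→Q→U→T: bottleneck 2, flow now 8.
No augmenting path remains; maximum flow = 8.
In the residual graph, reachable from S: {S}.
Min-cut edges: S→P (6), S→Q (2); capacity 6 + 2 = 8.
This cut is saturated, so no flow can exceed 8.

8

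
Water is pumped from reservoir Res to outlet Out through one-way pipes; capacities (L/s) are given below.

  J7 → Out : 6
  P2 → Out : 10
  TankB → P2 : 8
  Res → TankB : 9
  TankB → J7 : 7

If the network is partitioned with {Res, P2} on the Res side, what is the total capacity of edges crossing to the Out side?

Edges leaving {Res, P2}: Res→TankB (9), P2→Out (10).
Cut capacity = 9 + 10 = 19.

19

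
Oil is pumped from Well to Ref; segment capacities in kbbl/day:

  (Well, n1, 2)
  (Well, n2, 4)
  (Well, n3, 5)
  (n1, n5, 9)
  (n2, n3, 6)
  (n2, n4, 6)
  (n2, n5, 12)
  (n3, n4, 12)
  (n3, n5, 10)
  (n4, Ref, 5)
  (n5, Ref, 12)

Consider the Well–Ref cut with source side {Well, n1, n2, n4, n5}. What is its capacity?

28

Edges leaving {Well, n1, n2, n4, n5}: Well→n3 (5), n2→n3 (6), n4→Ref (5), n5→Ref (12).
Cut capacity = 5 + 6 + 5 + 12 = 28.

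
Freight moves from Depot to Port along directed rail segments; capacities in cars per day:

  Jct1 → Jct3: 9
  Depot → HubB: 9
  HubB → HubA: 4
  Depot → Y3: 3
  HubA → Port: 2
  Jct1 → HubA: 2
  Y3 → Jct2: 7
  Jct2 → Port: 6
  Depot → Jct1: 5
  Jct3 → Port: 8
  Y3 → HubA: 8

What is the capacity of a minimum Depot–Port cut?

10

Augment Depot→Jct1→HubA→Port: bottleneck 2, flow now 2.
Augment Depot→Jct1→Jct3→Port: bottleneck 3, flow now 5.
Augment Depot→Y3→Jct2→Port: bottleneck 3, flow now 8.
Augment Depot→HubB→HubA→Jct1→Jct3→Port: bottleneck 2, flow now 10. (uses reverse residual edge)
No augmenting path remains; maximum flow = 10.
By max-flow min-cut, the minimum cut capacity equals the max flow.
In the residual graph, reachable from Depot: {Depot, HubB, HubA}.
Min-cut edges: Depot→Jct1 (5), Depot→Y3 (3), HubA→Port (2); capacity 5 + 3 + 2 = 10.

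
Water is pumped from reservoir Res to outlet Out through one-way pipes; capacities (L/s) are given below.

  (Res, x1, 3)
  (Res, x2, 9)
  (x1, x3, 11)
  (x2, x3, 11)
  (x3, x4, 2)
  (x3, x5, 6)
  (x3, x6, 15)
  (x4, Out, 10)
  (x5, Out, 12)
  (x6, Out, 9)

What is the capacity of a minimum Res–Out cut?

12

Augment Res→x1→x3→x4→Out: bottleneck 2, flow now 2.
Augment Res→x1→x3→x5→Out: bottleneck 1, flow now 3.
Augment Res→x2→x3→x5→Out: bottleneck 5, flow now 8.
Augment Res→x2→x3→x6→Out: bottleneck 4, flow now 12.
No augmenting path remains; maximum flow = 12.
By max-flow min-cut, the minimum cut capacity equals the max flow.
In the residual graph, reachable from Res: {Res}.
Min-cut edges: Res→x1 (3), Res→x2 (9); capacity 3 + 9 = 12.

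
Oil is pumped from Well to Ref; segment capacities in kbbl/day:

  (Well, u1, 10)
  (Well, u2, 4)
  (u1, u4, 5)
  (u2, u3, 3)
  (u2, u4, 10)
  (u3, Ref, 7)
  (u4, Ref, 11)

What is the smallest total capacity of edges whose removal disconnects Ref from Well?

9

Augment Well→u1→u4→Ref: bottleneck 5, flow now 5.
Augment Well→u2→u3→Ref: bottleneck 3, flow now 8.
Augment Well→u2→u4→Ref: bottleneck 1, flow now 9.
No augmenting path remains; maximum flow = 9.
By max-flow min-cut, the minimum cut capacity equals the max flow.
In the residual graph, reachable from Well: {Well, u1}.
Min-cut edges: Well→u2 (4), u1→u4 (5); capacity 4 + 5 = 9.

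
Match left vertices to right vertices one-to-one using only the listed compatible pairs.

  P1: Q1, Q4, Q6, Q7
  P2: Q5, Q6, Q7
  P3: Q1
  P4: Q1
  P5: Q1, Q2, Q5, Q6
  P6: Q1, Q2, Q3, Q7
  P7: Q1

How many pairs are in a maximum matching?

5

Unit-capacity flow: source→left, listed edges, right→sink; max matching = max flow.
Augmenting path P1→Q1 (+1); matched 1.
Augmenting path P2→Q5 (+1); matched 2.
Augmenting path P5→Q2 (+1); matched 3.
Augmenting path P6→Q3 (+1); matched 4.
Augmenting path P3→Q1→P1→Q4 (+1); matched 5.
No augmenting path remains; maximum matching = 5.
König certificate: {P1, P2, P5, P6, Q1} is a vertex cover of size 5 (every listed pair touches it), so no matching can be larger.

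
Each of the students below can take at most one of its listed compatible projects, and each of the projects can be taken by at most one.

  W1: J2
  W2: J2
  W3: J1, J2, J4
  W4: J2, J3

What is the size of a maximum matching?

3

Unit-capacity flow: source→left, listed edges, right→sink; max matching = max flow.
Augmenting path W1→J2 (+1); matched 1.
Augmenting path W3→J1 (+1); matched 2.
Augmenting path W4→J3 (+1); matched 3.
No augmenting path remains; maximum matching = 3.
König certificate: {W3, W4, J2} is a vertex cover of size 3 (every listed pair touches it), so no matching can be larger.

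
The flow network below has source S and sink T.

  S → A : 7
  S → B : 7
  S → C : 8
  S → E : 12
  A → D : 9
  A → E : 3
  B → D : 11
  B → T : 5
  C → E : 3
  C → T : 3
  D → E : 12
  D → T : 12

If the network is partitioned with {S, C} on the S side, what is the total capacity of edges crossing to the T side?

32

Edges leaving {S, C}: S→A (7), S→B (7), S→E (12), C→E (3), C→T (3).
Cut capacity = 7 + 7 + 12 + 3 + 3 = 32.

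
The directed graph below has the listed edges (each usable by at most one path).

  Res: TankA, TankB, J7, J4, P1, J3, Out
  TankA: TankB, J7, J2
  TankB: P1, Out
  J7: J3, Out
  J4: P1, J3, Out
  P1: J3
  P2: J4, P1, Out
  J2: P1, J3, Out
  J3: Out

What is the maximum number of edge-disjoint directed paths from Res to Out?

6

Assign every edge capacity 1; by Menger, the answer equals the max flow.
Path Res→Out (+1); total 1.
Path Res→TankB→Out (+1); total 2.
Path Res→J7→Out (+1); total 3.
Path Res→J4→Out (+1); total 4.
Path Res→J3→Out (+1); total 5.
Path Res→TankA→J2→Out (+1); total 6.
No residual Res→Out path; max flow = 6.
Certifying cut of size 6: {J3→Out, Res→J4, Res→J7, Res→Out, Res→TankA, Res→TankB}.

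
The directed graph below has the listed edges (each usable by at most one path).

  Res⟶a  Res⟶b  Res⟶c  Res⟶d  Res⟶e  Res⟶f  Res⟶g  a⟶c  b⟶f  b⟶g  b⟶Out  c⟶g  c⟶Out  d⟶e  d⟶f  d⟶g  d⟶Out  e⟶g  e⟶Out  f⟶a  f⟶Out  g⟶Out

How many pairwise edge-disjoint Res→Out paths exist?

6

Assign every edge capacity 1; by Menger, the answer equals the max flow.
Path Res→b→Out (+1); total 1.
Path Res→c→Out (+1); total 2.
Path Res→d→Out (+1); total 3.
Path Res→e→Out (+1); total 4.
Path Res→f→Out (+1); total 5.
Path Res→g→Out (+1); total 6.
No residual Res→Out path; max flow = 6.
Certifying cut of size 6: {Res→b, Res→d, Res→e, Res→f, c→Out, g→Out}.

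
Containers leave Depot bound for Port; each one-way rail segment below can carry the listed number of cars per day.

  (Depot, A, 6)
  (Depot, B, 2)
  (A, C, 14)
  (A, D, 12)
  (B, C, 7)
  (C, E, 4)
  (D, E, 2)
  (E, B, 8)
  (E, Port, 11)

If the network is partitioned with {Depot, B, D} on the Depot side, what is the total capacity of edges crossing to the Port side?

Edges leaving {Depot, B, D}: Depot→A (6), B→C (7), D→E (2).
Cut capacity = 6 + 7 + 2 = 15.

15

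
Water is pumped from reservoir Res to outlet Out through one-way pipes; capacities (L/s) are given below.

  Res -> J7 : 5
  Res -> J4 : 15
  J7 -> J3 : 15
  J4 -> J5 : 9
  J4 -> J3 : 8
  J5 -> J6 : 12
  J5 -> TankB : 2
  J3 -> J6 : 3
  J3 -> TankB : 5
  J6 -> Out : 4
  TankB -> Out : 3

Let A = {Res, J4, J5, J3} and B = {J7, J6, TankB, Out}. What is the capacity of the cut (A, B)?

27

Edges leaving {Res, J4, J5, J3}: Res→J7 (5), J5→J6 (12), J5→TankB (2), J3→J6 (3), J3→TankB (5).
Cut capacity = 5 + 12 + 2 + 3 + 5 = 27.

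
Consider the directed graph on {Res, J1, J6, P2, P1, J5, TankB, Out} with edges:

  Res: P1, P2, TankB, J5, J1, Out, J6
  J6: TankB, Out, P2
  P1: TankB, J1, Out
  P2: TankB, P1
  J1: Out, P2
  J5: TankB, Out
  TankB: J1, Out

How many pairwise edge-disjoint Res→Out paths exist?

6

Assign every edge capacity 1; by Menger, the answer equals the max flow.
Path Res→Out (+1); total 1.
Path Res→J1→Out (+1); total 2.
Path Res→J6→Out (+1); total 3.
Path Res→P1→Out (+1); total 4.
Path Res→J5→Out (+1); total 5.
Path Res→TankB→Out (+1); total 6.
No residual Res→Out path; max flow = 6.
Certifying cut of size 6: {J1→Out, P1→Out, Res→J5, Res→J6, Res→Out, TankB→Out}.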